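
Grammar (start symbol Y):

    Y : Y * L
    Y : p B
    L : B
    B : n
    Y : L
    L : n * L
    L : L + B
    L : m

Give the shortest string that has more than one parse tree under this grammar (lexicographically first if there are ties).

length 1: no string has ≥2 trees
length 2: no string has ≥2 trees
length 3: n * m has 2 parse trees

Two derivations of n * m:
  Y ⇒ Y * L ⇒ L * L ⇒ B * L ⇒ n * L ⇒ n * m
  Y ⇒ L ⇒ n * L ⇒ n * m

n * m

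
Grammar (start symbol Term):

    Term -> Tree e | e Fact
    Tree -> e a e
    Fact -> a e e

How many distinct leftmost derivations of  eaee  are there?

Parse trees for eaee:
  [Term [Tree e a e] e]
  [Term e [Fact a e e]]

2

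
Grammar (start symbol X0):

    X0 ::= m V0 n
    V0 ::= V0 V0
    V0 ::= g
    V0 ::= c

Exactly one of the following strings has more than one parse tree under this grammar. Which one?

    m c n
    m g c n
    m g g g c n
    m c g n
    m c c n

m g g g c n

m c n: 1 tree
m g c n: 1 tree
m g g g c n: 5 trees
m c g n: 1 tree
m c c n: 1 tree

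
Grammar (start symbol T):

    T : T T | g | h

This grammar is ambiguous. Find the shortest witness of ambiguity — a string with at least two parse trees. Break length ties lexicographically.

length 1: no string has ≥2 trees
length 2: no string has ≥2 trees
length 3: g g g has 2 parse trees

Two derivations of g g g:
  T ⇒ T T ⇒ T T T ⇒ g T T ⇒ g g T ⇒ g g g
  T ⇒ T T ⇒ g T ⇒ g T T ⇒ g g T ⇒ g g g

g g g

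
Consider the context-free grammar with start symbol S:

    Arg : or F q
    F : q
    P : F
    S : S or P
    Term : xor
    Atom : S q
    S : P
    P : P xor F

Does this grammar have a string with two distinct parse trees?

Only S, P, F are reachable from S; ignoring the rest: The grammar is stratified — S handles 'or' (left-recursive), P handles 'xor', F atoms. Each operator has a fixed associativity and precedence level, so every string has one parse.

Unambiguous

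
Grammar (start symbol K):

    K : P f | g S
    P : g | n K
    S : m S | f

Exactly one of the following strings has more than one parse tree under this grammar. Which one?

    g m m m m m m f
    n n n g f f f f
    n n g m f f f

g m m m m m m f: 1 tree
n n n g f f f f: 2 trees
n n g m f f f: 1 tree

n n n g f f f f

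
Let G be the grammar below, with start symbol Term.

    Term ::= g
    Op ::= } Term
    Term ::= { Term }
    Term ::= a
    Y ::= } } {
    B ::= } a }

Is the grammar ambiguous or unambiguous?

Only Term is reachable from Term; ignoring the rest: L(Term) is { openⁿ atom closeⁿ : n ≥ 0 }. The bracket depth fixes n, and the derivation is forced at every step.

Unambiguous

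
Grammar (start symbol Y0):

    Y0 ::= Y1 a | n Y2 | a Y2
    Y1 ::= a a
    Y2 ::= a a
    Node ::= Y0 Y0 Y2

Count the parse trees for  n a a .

1

Parse trees for n a a:
  [Y0 n [Y2 a a]]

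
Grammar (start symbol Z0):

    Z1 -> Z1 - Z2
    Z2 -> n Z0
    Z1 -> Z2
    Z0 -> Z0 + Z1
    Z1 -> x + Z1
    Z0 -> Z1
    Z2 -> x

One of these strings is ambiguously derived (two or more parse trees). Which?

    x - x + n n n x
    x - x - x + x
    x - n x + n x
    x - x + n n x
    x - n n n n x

x - n x + n x

x - x + n n n x: 1 tree
x - x - x + x: 1 tree
x - n x + n x: 3 trees
x - x + n n x: 1 tree
x - n n n n x: 1 tree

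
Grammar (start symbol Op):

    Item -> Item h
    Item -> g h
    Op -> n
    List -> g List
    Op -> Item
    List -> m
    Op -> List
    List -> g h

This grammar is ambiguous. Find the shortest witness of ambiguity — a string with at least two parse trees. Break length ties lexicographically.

g h

length 1: no string has ≥2 trees
length 2: g h has 2 parse trees

Two derivations of g h:
  Op ⇒ Item ⇒ g h
  Op ⇒ List ⇒ g h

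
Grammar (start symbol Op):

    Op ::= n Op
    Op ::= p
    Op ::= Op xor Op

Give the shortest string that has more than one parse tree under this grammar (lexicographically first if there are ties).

length 1: no string has ≥2 trees
length 2: no string has ≥2 trees
length 3: no string has ≥2 trees
length 4: n p xor p has 2 parse trees

Two derivations of n p xor p:
  Op ⇒ n Op ⇒ n Op xor Op ⇒ n p xor Op ⇒ n p xor p
  Op ⇒ Op xor Op ⇒ n Op xor Op ⇒ n p xor Op ⇒ n p xor p

n p xor p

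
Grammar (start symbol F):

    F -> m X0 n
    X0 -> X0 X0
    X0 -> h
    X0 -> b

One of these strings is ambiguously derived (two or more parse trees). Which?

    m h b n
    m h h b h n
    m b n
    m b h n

m h b n: 1 tree
m h h b h n: 5 trees
m b n: 1 tree
m b h n: 1 tree

m h h b h n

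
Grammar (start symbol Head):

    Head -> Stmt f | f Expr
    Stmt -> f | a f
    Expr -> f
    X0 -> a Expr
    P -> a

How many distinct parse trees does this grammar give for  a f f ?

1

Parse trees for a f f:
  [Head [Stmt a f] f]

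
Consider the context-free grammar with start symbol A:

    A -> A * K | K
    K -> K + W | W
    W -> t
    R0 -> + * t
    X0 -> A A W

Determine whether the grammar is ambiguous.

Only A, K, W are reachable from A; ignoring the rest: A → A * K | K  ;  K → K + W | W  — a left-associative chain with W at the bottom. Each string factors uniquely by precedence.

Unambiguous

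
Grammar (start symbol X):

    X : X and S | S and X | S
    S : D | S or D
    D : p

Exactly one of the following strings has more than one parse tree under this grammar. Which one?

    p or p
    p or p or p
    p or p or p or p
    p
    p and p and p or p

p and p and p or p

p or p: 1 tree
p or p or p: 1 tree
p or p or p or p: 1 tree
p: 1 tree
p and p and p or p: 4 trees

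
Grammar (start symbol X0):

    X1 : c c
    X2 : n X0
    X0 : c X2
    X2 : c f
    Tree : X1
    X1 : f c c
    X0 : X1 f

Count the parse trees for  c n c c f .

Parse trees for c n c c f:
  [X0 c [X2 n [X0 c [X2 c f]]]]
  [X0 c [X2 n [X0 [X1 c c] f]]]

2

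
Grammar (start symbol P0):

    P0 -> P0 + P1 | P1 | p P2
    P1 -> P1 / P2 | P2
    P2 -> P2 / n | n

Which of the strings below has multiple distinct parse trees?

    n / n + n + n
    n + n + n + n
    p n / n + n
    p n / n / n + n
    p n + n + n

n / n + n + n: 2 trees
n + n + n + n: 1 tree
p n / n + n: 1 tree
p n / n / n + n: 1 tree
p n + n + n: 1 tree

n / n + n + n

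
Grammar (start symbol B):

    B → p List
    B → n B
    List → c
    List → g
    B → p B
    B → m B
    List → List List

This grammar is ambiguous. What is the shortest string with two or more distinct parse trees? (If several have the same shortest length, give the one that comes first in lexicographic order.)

p c c c

length 2: no string has ≥2 trees
length 3: no string has ≥2 trees
length 4: p c c c has 2 parse trees

Two derivations of p c c c:
  B ⇒ p List ⇒ p List List ⇒ p c List ⇒ p c List List ⇒ p c c List ⇒ p c c c
  B ⇒ p List ⇒ p List List ⇒ p List List List ⇒ p c List List ⇒ p c c List ⇒ p c c c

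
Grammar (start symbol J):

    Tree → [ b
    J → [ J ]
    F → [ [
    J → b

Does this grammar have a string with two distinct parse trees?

Only J is reachable from J; ignoring the rest: Each string is a nest of matched brackets around a single atom. An opening bracket forces the recursive rule; an atom forces the base rule.

Unambiguous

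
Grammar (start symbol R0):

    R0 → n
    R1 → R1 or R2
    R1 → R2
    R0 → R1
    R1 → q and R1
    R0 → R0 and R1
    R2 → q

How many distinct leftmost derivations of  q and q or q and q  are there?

Parse trees for q and q or q and q:
  [R0 [R0 [R1 [R1 q and [R1 [R2 q]]] or [R2 q]]] and [R1 [R2 q]]]
  [R0 [R0 [R1 q and [R1 [R1 [R2 q]] or [R2 q]]]] and [R1 [R2 q]]]
  [R0 [R0 [R0 [R1 [R2 q]]] and [R1 [R1 [R2 q]] or [R2 q]]] and [R1 [R2 q]]]

3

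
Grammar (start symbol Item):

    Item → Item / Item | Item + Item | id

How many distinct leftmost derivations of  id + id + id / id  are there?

5

Parse trees for id + id + id / id:
  [Item [Item [Item id] + [Item [Item id] + [Item id]]] / [Item id]]
  [Item [Item [Item [Item id] + [Item id]] + [Item id]] / [Item id]]
  [Item [Item id] + [Item [Item [Item id] + [Item id]] / [Item id]]]
  [Item [Item id] + [Item [Item id] + [Item [Item id] / [Item id]]]]
  [Item [Item [Item id] + [Item id]] + [Item [Item id] / [Item id]]]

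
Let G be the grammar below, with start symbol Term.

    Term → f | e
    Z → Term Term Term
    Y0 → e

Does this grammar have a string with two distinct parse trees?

Unambiguous

Only Term is reachable from Term; ignoring the rest: The reachable rules are right-linear with at most one rule per (nonterminal, next-terminal) pair. Each input token forces the next rule, so parsing is deterministic.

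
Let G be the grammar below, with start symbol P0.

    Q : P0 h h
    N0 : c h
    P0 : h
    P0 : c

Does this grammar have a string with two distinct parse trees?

(N0, Q are unreachable from P0, so their rules don't affect L(P0).) The reachable rules are right-linear with at most one rule per (nonterminal, next-terminal) pair. Each input token forces the next rule, so parsing is deterministic.

Unambiguous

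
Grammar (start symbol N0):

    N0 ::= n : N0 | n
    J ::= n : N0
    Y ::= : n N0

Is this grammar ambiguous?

Unambiguous

Only N0 is reachable from N0; ignoring the rest: Right-recursive list with a separator: after each atom, whether the separator follows determines the rule. One parse per string.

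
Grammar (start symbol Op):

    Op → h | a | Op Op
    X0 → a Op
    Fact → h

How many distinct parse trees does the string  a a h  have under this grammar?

2

Parse trees for a a h:
  [Op [Op a] [Op [Op a] [Op h]]]
  [Op [Op [Op a] [Op a]] [Op h]]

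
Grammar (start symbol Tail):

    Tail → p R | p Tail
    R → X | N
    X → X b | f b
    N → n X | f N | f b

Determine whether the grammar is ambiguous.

Ambiguous

Witness: p f b

Derivation 1: Tail ⇒ p R ⇒ p X ⇒ p f b
Derivation 2: Tail ⇒ p R ⇒ p N ⇒ p f b

Two distinct leftmost derivations for the same string.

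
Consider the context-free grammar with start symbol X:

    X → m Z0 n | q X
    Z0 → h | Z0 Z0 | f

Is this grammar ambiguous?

Witness: m f f f n

Derivation 1: X ⇒ m Z0 n ⇒ m Z0 Z0 n ⇒ m Z0 Z0 Z0 n ⇒ m f Z0 Z0 n ⇒ m f f Z0 n ⇒ m f f f n
Derivation 2: X ⇒ m Z0 n ⇒ m Z0 Z0 n ⇒ m f Z0 n ⇒ m f Z0 Z0 n ⇒ m f f Z0 n ⇒ m f f f n

Two distinct leftmost derivations for the same string.

Ambiguous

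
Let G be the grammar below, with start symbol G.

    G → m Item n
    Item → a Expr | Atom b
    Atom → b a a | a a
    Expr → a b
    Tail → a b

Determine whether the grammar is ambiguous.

Ambiguous

Witness: m a a b n

Derivation 1: G ⇒ m Item n ⇒ m a Expr n ⇒ m a a b n
Derivation 2: G ⇒ m Item n ⇒ m Atom b n ⇒ m a a b n

Two distinct leftmost derivations for the same string.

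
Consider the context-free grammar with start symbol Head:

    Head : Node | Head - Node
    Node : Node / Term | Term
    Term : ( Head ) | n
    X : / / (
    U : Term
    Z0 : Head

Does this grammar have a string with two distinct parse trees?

Unambiguous

(X, U, Z0 are unreachable from Head, so their rules don't affect L(Head).) The grammar is stratified — Head handles '-' (left-recursive), Node handles '/', Term atoms. Each operator has a fixed associativity and precedence level, so every string has one parse.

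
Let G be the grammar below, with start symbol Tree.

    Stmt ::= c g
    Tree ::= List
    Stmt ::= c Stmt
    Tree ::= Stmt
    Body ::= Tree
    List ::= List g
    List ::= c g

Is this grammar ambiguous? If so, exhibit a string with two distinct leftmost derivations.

Witness: c g

Derivation 1: Tree ⇒ List ⇒ c g
Derivation 2: Tree ⇒ Stmt ⇒ c g

Two distinct leftmost derivations for the same string.

Ambiguous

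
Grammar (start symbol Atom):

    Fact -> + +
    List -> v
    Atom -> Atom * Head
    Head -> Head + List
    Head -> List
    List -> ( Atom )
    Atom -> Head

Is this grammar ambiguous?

Unambiguous

(Fact is unreachable from Atom, so its rules don't affect L(Atom).) Atom → Atom * Head | Head  ;  Head → Head + List | List  — a left-associative chain with List at the bottom. Each string factors uniquely by precedence.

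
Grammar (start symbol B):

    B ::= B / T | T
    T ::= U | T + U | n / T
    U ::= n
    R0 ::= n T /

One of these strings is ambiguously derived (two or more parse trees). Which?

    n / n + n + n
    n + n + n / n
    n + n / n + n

n / n + n + n

n / n + n + n: 4 trees
n + n + n / n: 1 tree
n + n / n + n: 1 tree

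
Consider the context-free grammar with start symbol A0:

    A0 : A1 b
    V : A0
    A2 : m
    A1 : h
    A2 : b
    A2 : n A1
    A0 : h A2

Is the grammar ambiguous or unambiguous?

Witness: h b

Derivation 1: A0 ⇒ A1 b ⇒ h b
Derivation 2: A0 ⇒ h A2 ⇒ h b

Two distinct leftmost derivations for the same string.

Ambiguous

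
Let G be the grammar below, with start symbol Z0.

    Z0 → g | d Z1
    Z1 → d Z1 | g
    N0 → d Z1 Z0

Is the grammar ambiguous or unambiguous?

(N0 is unreachable from Z0, so its rules don't affect L(Z0).) The reachable rules are right-linear with at most one rule per (nonterminal, next-terminal) pair. Each input token forces the next rule, so parsing is deterministic.

Unambiguous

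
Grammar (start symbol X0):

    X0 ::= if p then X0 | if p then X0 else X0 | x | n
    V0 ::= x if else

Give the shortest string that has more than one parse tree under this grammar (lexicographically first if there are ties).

length 1: no string has ≥2 trees
length 4: no string has ≥2 trees
length 6: no string has ≥2 trees
length 7: no string has ≥2 trees
length 9: if p then if p then n else n has 2 parse trees

Two derivations of if p then if p then n else n:
  X0 ⇒ if p then X0 ⇒ if p then if p then X0 else X0 ⇒ if p then if p then n else X0 ⇒ if p then if p then n else n
  X0 ⇒ if p then X0 else X0 ⇒ if p then if p then X0 else X0 ⇒ if p then if p then n else X0 ⇒ if p then if p then n else n

if p then if p then n else n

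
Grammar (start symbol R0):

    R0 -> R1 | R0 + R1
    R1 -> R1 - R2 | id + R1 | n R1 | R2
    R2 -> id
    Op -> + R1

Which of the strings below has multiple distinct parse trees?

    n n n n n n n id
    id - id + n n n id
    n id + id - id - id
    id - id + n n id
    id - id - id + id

n n n n n n n id: 1 tree
id - id + n n n id: 1 tree
n id + id - id - id: 7 trees
id - id + n n id: 1 tree
id - id - id + id: 1 tree

n id + id - id - id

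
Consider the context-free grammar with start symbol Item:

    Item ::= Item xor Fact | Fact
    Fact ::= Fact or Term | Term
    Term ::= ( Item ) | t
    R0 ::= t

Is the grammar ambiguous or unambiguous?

Unambiguous

(R0 is unreachable from Item, so its rules don't affect L(Item).) This is a standard precedence ladder (Item over Fact over Term), with each level left-recursive on its own operator ('xor' at Item, 'or' at Fact). That structure is LR(1), hence unambiguous.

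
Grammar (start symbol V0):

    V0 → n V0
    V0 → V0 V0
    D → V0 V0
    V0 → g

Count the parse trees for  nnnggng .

14

Parse trees for nnnggng (showing first 6 of 14):
  [V0 n [V0 n [V0 n [V0 [V0 g] [V0 [V0 g] [V0 n [V0 g]]]]]]]
  [V0 n [V0 n [V0 n [V0 [V0 [V0 g] [V0 g]] [V0 n [V0 g]]]]]]
  [V0 n [V0 n [V0 [V0 n [V0 g]] [V0 [V0 g] [V0 n [V0 g]]]]]]
  [V0 n [V0 n [V0 [V0 n [V0 [V0 g] [V0 g]]] [V0 n [V0 g]]]]]
  [V0 n [V0 n [V0 [V0 [V0 n [V0 g]] [V0 g]] [V0 n [V0 g]]]]]
  [V0 n [V0 [V0 n [V0 n [V0 g]]] [V0 [V0 g] [V0 n [V0 g]]]]]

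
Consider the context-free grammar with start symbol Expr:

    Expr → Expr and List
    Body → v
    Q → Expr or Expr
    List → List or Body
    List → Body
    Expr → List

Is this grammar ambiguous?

(Q is unreachable from Expr, so its rules don't affect L(Expr).) The grammar is stratified — Expr handles 'and' (left-recursive), List handles 'or', Body atoms. Each operator has a fixed associativity and precedence level, so every string has one parse.

Unambiguous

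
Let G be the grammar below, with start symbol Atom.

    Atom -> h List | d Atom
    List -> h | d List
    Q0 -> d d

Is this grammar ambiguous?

Unambiguous

(Q0 is unreachable from Atom, so its rules don't affect L(Atom).) Restricted to the reachable nonterminals, every rule has the form A → t or A → t B, and no two rules for the same A share a first terminal. The grammar encodes a DFA — one run per string.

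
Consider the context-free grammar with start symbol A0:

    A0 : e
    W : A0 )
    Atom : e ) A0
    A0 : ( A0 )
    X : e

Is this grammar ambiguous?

(Atom, X, W are unreachable from A0, so their rules don't affect L(A0).) Each string is a nest of matched brackets around a single atom. An opening bracket forces the recursive rule; an atom forces the base rule.

Unambiguous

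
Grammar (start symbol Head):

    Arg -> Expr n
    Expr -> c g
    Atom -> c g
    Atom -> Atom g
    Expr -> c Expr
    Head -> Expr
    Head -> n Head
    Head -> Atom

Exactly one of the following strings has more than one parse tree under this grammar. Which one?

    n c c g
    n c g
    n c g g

n c g

n c c g: 1 tree
n c g: 2 trees
n c g g: 1 tree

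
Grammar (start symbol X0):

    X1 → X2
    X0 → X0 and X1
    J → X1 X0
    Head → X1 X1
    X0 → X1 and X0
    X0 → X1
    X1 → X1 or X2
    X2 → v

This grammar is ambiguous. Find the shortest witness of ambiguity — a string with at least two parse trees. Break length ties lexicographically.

v and v

length 1: no string has ≥2 trees
length 3: v and v has 2 parse trees

Two derivations of v and v:
  X0 ⇒ X0 and X1 ⇒ X1 and X1 ⇒ X2 and X1 ⇒ v and X1 ⇒ v and X2 ⇒ v and v
  X0 ⇒ X1 and X0 ⇒ X2 and X0 ⇒ v and X0 ⇒ v and X1 ⇒ v and X2 ⇒ v and v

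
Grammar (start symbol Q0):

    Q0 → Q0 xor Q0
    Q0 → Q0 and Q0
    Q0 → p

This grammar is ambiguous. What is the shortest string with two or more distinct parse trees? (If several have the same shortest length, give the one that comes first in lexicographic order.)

p and p and p

length 1: no string has ≥2 trees
length 3: no string has ≥2 trees
length 5: p and p and p has 2 parse trees

Two derivations of p and p and p:
  Q0 ⇒ Q0 and Q0 ⇒ Q0 and Q0 and Q0 ⇒ p and Q0 and Q0 ⇒ p and p and Q0 ⇒ p and p and p
  Q0 ⇒ Q0 and Q0 ⇒ p and Q0 ⇒ p and Q0 and Q0 ⇒ p and p and Q0 ⇒ p and p and p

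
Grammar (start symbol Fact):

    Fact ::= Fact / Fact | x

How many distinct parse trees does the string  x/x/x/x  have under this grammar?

Parse trees for x/x/x/x:
  [Fact [Fact x] / [Fact [Fact x] / [Fact [Fact x] / [Fact x]]]]
  [Fact [Fact x] / [Fact [Fact [Fact x] / [Fact x]] / [Fact x]]]
  [Fact [Fact [Fact x] / [Fact x]] / [Fact [Fact x] / [Fact x]]]
  [Fact [Fact [Fact x] / [Fact [Fact x] / [Fact x]]] / [Fact x]]
  [Fact [Fact [Fact [Fact x] / [Fact x]] / [Fact x]] / [Fact x]]

5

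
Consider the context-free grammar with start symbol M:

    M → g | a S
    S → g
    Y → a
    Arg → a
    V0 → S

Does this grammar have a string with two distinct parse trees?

(Y, Arg, V0 are unreachable from M, so their rules don't affect L(M).) The reachable rules are right-linear with at most one rule per (nonterminal, next-terminal) pair. Each input token forces the next rule, so parsing is deterministic.

Unambiguous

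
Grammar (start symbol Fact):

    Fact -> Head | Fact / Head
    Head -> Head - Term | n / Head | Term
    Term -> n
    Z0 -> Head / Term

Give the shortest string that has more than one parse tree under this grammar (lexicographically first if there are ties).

n / n

length 1: no string has ≥2 trees
length 3: n / n has 2 parse trees

Two derivations of n / n:
  Fact ⇒ Head ⇒ n / Head ⇒ n / Term ⇒ n / n
  Fact ⇒ Fact / Head ⇒ Head / Head ⇒ Term / Head ⇒ n / Head ⇒ n / Term ⇒ n / n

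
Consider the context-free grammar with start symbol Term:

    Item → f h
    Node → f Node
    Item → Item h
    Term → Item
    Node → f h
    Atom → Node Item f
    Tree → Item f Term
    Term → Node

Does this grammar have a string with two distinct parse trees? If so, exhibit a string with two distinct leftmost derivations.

Witness: f h

Derivation 1: Term ⇒ Item ⇒ f h
Derivation 2: Term ⇒ Node ⇒ f h

Two distinct leftmost derivations for the same string.

Ambiguous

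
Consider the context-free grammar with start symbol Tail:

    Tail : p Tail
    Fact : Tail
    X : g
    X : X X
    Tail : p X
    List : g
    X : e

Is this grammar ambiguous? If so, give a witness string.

Witness: p e e e

Derivation 1: Tail ⇒ p X ⇒ p X X ⇒ p X X X ⇒ p e X X ⇒ p e e X ⇒ p e e e
Derivation 2: Tail ⇒ p X ⇒ p X X ⇒ p e X ⇒ p e X X ⇒ p e e X ⇒ p e e e

Two distinct leftmost derivations for the same string.

Ambiguous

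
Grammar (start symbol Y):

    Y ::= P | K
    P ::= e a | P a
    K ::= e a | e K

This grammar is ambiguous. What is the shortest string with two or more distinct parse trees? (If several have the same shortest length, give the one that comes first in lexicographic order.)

length 2: e a has 2 parse trees

Two derivations of e a:
  Y ⇒ P ⇒ e a
  Y ⇒ K ⇒ e a

e a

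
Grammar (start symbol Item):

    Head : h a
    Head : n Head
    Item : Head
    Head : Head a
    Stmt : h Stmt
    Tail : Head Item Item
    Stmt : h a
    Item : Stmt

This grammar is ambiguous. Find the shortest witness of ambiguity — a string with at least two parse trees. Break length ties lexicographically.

h a

length 2: h a has 2 parse trees

Two derivations of h a:
  Item ⇒ Head ⇒ h a
  Item ⇒ Stmt ⇒ h a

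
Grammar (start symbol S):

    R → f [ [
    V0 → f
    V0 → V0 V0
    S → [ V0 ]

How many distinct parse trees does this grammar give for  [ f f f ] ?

2

Parse trees for [ f f f ]:
  [S [ [V0 [V0 f] [V0 [V0 f] [V0 f]]] ]]
  [S [ [V0 [V0 [V0 f] [V0 f]] [V0 f]] ]]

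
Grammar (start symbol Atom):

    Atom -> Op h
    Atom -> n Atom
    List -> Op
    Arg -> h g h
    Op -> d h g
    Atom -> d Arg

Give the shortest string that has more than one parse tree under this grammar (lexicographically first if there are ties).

length 4: d h g h has 2 parse trees

Two derivations of d h g h:
  Atom ⇒ Op h ⇒ d h g h
  Atom ⇒ d Arg ⇒ d h g h

d h g h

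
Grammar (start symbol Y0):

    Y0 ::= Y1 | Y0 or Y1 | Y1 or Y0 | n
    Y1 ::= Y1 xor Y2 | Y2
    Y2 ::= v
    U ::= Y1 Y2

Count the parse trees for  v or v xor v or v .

Parse trees for v or v xor v or v:
  [Y0 [Y0 [Y0 [Y1 [Y2 v]]] or [Y1 [Y1 [Y2 v]] xor [Y2 v]]] or [Y1 [Y2 v]]]
  [Y0 [Y0 [Y1 [Y2 v]] or [Y0 [Y1 [Y1 [Y2 v]] xor [Y2 v]]]] or [Y1 [Y2 v]]]
  [Y0 [Y1 [Y2 v]] or [Y0 [Y0 [Y1 [Y1 [Y2 v]] xor [Y2 v]]] or [Y1 [Y2 v]]]]
  [Y0 [Y1 [Y2 v]] or [Y0 [Y1 [Y1 [Y2 v]] xor [Y2 v]] or [Y0 [Y1 [Y2 v]]]]]

4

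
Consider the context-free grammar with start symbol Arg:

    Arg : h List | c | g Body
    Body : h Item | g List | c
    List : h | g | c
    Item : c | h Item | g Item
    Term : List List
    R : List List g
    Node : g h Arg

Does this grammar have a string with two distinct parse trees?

Unambiguous

(Term, R, Node are unreachable from Arg, so their rules don't affect L(Arg).) Each reachable nonterminal has at most one production per leading terminal, and all productions are right-linear; the derivation is determined token-by-token.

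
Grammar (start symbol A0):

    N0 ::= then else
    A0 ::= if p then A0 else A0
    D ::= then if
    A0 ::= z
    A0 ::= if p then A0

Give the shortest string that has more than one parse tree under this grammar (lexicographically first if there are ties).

if p then if p then z else z

length 1: no string has ≥2 trees
length 4: no string has ≥2 trees
length 6: no string has ≥2 trees
length 7: no string has ≥2 trees
length 9: if p then if p then z else z has 2 parse trees

Two derivations of if p then if p then z else z:
  A0 ⇒ if p then A0 else A0 ⇒ if p then if p then A0 else A0 ⇒ if p then if p then z else A0 ⇒ if p then if p then z else z
  A0 ⇒ if p then A0 ⇒ if p then if p then A0 else A0 ⇒ if p then if p then z else A0 ⇒ if p then if p then z else z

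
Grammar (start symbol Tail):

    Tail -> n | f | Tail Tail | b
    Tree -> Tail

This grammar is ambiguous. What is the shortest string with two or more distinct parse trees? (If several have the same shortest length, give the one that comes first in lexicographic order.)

length 1: no string has ≥2 trees
length 2: no string has ≥2 trees
length 3: b b b has 2 parse trees

Two derivations of b b b:
  Tail ⇒ Tail Tail ⇒ Tail Tail Tail ⇒ b Tail Tail ⇒ b b Tail ⇒ b b b
  Tail ⇒ Tail Tail ⇒ b Tail ⇒ b Tail Tail ⇒ b b Tail ⇒ b b b

b b b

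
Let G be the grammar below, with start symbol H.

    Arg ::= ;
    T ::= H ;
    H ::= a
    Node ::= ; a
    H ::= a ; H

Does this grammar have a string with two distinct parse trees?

(T, Arg, Node are unreachable from H, so their rules don't affect L(H).) The reachable grammar is A → atom sep A | atom. Each atom is followed by either the separator (recurse) or end-of-string (stop) — no choice point.

Unambiguous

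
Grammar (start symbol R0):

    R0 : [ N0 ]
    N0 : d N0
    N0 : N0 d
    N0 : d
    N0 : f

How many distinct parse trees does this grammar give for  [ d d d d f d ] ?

Parse trees for [ d d d d f d ]:
  [R0 [ [N0 d [N0 d [N0 d [N0 d [N0 [N0 f] d]]]]] ]]
  [R0 [ [N0 d [N0 d [N0 d [N0 [N0 d [N0 f]] d]]]] ]]
  [R0 [ [N0 d [N0 d [N0 [N0 d [N0 d [N0 f]]] d]]] ]]
  [R0 [ [N0 d [N0 [N0 d [N0 d [N0 d [N0 f]]]] d]] ]]
  [R0 [ [N0 [N0 d [N0 d [N0 d [N0 d [N0 f]]]]] d] ]]

5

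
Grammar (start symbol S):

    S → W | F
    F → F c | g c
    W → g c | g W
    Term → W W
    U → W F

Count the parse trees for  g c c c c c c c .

Parse trees for g c c c c c c c:
  [S [F [F [F [F [F [F [F g c] c] c] c] c] c] c]]

1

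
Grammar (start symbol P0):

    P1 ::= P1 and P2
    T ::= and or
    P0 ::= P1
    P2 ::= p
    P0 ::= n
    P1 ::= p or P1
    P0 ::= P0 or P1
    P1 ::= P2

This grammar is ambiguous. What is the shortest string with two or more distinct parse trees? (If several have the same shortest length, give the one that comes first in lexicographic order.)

length 1: no string has ≥2 trees
length 3: p or p has 2 parse trees

Two derivations of p or p:
  P0 ⇒ P1 ⇒ p or P1 ⇒ p or P2 ⇒ p or p
  P0 ⇒ P0 or P1 ⇒ P1 or P1 ⇒ P2 or P1 ⇒ p or P1 ⇒ p or P2 ⇒ p or p

p or p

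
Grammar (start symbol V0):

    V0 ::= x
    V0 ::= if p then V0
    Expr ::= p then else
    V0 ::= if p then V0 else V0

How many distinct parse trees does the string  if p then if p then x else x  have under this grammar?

2

Parse trees for if p then if p then x else x:
  [V0 if p then [V0 if p then [V0 x] else [V0 x]]]
  [V0 if p then [V0 if p then [V0 x]] else [V0 x]]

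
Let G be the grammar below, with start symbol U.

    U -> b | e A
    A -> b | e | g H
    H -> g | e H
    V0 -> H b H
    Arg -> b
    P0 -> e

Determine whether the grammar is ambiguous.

Unambiguous

(V0, Arg, P0 are unreachable from U, so their rules don't affect L(U).) The reachable rules are right-linear with at most one rule per (nonterminal, next-terminal) pair. Each input token forces the next rule, so parsing is deterministic.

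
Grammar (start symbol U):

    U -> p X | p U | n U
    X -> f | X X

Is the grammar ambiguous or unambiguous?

Witness: p f f f

Derivation 1: U ⇒ p X ⇒ p X X ⇒ p f X ⇒ p f X X ⇒ p f f X ⇒ p f f f
Derivation 2: U ⇒ p X ⇒ p X X ⇒ p X X X ⇒ p f X X ⇒ p f f X ⇒ p f f f

Two distinct leftmost derivations for the same string.

Ambiguous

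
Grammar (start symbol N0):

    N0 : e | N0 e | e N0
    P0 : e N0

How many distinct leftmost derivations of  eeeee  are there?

Parse trees for eeeee (showing first 6 of 16):
  [N0 [N0 [N0 [N0 [N0 e] e] e] e] e]
  [N0 [N0 [N0 [N0 e [N0 e]] e] e] e]
  [N0 [N0 [N0 e [N0 [N0 e] e]] e] e]
  [N0 [N0 [N0 e [N0 e [N0 e]]] e] e]
  [N0 [N0 e [N0 [N0 [N0 e] e] e]] e]
  [N0 [N0 e [N0 [N0 e [N0 e]] e]] e]

16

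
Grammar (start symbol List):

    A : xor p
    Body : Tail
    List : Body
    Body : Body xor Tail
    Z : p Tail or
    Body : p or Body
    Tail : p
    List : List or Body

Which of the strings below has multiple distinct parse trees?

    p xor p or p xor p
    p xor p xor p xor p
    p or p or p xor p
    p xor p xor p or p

p or p or p xor p

p xor p or p xor p: 1 tree
p xor p xor p xor p: 1 tree
p or p or p xor p: 7 trees
p xor p xor p or p: 1 tree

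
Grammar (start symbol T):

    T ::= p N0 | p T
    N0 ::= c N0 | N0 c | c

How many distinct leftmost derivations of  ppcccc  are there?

8

Parse trees for ppcccc:
  [T p [T p [N0 c [N0 c [N0 c [N0 c]]]]]]
  [T p [T p [N0 c [N0 c [N0 [N0 c] c]]]]]
  [T p [T p [N0 c [N0 [N0 c [N0 c]] c]]]]
  [T p [T p [N0 c [N0 [N0 [N0 c] c] c]]]]
  [T p [T p [N0 [N0 c [N0 c [N0 c]]] c]]]
  [T p [T p [N0 [N0 c [N0 [N0 c] c]] c]]]
  [T p [T p [N0 [N0 [N0 c [N0 c]] c] c]]]
  [T p [T p [N0 [N0 [N0 [N0 c] c] c] c]]]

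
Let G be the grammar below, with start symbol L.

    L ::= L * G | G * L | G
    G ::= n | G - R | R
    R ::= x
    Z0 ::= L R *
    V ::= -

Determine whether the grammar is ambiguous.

Ambiguous

Witness: n * n

Derivation 1: L ⇒ L * G ⇒ G * G ⇒ n * G ⇒ n * n
Derivation 2: L ⇒ G * L ⇒ n * L ⇒ n * G ⇒ n * n

Two distinct leftmost derivations for the same string.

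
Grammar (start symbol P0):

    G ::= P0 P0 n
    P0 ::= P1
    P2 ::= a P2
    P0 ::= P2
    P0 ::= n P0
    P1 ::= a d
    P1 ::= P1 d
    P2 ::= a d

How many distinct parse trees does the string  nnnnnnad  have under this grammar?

Parse trees for nnnnnnad:
  [P0 n [P0 n [P0 n [P0 n [P0 n [P0 n [P0 [P1 a d]]]]]]]]
  [P0 n [P0 n [P0 n [P0 n [P0 n [P0 n [P0 [P2 a d]]]]]]]]

2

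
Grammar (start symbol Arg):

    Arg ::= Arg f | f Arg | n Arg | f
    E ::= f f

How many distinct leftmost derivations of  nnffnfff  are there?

29

Parse trees for nnffnfff (showing first 6 of 29):
  [Arg [Arg [Arg n [Arg n [Arg f [Arg f [Arg n [Arg f]]]]]] f] f]
  [Arg [Arg n [Arg [Arg n [Arg f [Arg f [Arg n [Arg f]]]]] f]] f]
  [Arg [Arg n [Arg n [Arg [Arg f [Arg f [Arg n [Arg f]]]] f]]] f]
  [Arg [Arg n [Arg n [Arg f [Arg [Arg f [Arg n [Arg f]]] f]]]] f]
  [Arg [Arg n [Arg n [Arg f [Arg f [Arg [Arg n [Arg f]] f]]]]] f]
  [Arg [Arg n [Arg n [Arg f [Arg f [Arg n [Arg [Arg f] f]]]]]] f]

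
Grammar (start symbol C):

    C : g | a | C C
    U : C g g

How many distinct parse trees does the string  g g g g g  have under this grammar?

Parse trees for g g g g g (showing first 6 of 14):
  [C [C g] [C [C g] [C [C g] [C [C g] [C g]]]]]
  [C [C g] [C [C g] [C [C [C g] [C g]] [C g]]]]
  [C [C g] [C [C [C g] [C g]] [C [C g] [C g]]]]
  [C [C g] [C [C [C g] [C [C g] [C g]]] [C g]]]
  [C [C g] [C [C [C [C g] [C g]] [C g]] [C g]]]
  [C [C [C g] [C g]] [C [C g] [C [C g] [C g]]]]

14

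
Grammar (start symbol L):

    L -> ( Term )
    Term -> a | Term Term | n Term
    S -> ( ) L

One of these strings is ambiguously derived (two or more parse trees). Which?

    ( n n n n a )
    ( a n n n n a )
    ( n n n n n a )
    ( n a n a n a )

( n n n n a ): 1 tree
( a n n n n a ): 1 tree
( n n n n n a ): 1 tree
( n a n a n a ): 7 trees

( n a n a n a )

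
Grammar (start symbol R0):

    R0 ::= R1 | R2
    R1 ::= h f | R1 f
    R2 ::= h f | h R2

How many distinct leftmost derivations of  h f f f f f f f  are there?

Parse trees for h f f f f f f f:
  [R0 [R1 [R1 [R1 [R1 [R1 [R1 [R1 h f] f] f] f] f] f] f]]

1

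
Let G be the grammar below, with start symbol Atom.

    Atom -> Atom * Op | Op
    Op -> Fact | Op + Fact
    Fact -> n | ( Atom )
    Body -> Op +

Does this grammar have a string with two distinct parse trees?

(Body is unreachable from Atom, so its rules don't affect L(Atom).) The grammar is stratified — Atom handles '*' (left-recursive), Op handles '+', Fact atoms. Each operator has a fixed associativity and precedence level, so every string has one parse.

Unambiguous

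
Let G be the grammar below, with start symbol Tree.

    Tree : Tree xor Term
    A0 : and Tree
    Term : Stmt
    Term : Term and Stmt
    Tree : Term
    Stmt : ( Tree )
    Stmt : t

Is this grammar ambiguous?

Unambiguous

(A0 is unreachable from Tree, so its rules don't affect L(Tree).) The grammar is stratified — Tree handles 'xor' (left-recursive), Term handles 'and', Stmt atoms. Each operator has a fixed associativity and precedence level, so every string has one parse.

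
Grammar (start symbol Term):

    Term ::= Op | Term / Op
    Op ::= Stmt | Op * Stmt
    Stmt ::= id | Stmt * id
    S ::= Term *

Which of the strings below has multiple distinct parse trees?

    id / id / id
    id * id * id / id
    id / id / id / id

id * id * id / id

id / id / id: 1 tree
id * id * id / id: 4 trees
id / id / id / id: 1 tree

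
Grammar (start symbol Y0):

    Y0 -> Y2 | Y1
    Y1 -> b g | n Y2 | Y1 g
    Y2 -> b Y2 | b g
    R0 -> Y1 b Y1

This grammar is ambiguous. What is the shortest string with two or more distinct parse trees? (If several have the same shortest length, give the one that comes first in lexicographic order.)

b g

length 2: b g has 2 parse trees

Two derivations of b g:
  Y0 ⇒ Y2 ⇒ b g
  Y0 ⇒ Y1 ⇒ b g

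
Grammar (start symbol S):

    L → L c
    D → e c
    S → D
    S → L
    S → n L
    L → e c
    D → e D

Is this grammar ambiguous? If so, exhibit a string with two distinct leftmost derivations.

Ambiguous

Witness: e c

Derivation 1: S ⇒ D ⇒ e c
Derivation 2: S ⇒ L ⇒ e c

Two distinct leftmost derivations for the same string.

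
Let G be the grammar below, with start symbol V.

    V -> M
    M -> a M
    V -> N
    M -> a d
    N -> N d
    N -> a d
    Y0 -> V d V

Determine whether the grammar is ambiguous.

Witness: a d

Derivation 1: V ⇒ M ⇒ a d
Derivation 2: V ⇒ N ⇒ a d

Two distinct leftmost derivations for the same string.

Ambiguous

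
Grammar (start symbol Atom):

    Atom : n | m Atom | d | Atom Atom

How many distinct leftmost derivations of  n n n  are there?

2

Parse trees for n n n:
  [Atom [Atom n] [Atom [Atom n] [Atom n]]]
  [Atom [Atom [Atom n] [Atom n]] [Atom n]]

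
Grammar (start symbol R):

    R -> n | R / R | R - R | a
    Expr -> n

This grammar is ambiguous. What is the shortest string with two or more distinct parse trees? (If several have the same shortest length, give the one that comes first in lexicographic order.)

length 1: no string has ≥2 trees
length 3: no string has ≥2 trees
length 5: a - a - a has 2 parse trees

Two derivations of a - a - a:
  R ⇒ R - R ⇒ R - R - R ⇒ a - R - R ⇒ a - a - R ⇒ a - a - a
  R ⇒ R - R ⇒ a - R ⇒ a - R - R ⇒ a - a - R ⇒ a - a - a

a - a - a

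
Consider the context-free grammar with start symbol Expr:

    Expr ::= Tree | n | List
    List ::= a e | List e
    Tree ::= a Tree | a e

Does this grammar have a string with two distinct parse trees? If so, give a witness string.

Ambiguous

Witness: a e

Derivation 1: Expr ⇒ Tree ⇒ a e
Derivation 2: Expr ⇒ List ⇒ a e

Two distinct leftmost derivations for the same string.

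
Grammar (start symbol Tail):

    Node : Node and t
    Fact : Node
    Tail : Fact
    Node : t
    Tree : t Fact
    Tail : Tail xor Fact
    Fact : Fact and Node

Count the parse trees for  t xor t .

1

Parse trees for t xor t:
  [Tail [Tail [Fact [Node t]]] xor [Fact [Node t]]]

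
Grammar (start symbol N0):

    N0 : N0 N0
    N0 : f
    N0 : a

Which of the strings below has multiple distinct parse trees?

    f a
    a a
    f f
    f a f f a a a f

f a f f a a a f

f a: 1 tree
a a: 1 tree
f f: 1 tree
f a f f a a a f: 429 trees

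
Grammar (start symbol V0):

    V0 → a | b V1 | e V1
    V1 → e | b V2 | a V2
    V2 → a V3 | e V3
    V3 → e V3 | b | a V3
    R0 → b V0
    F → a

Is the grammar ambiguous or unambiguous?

(R0, F are unreachable from V0, so their rules don't affect L(V0).) Each reachable nonterminal has at most one production per leading terminal, and all productions are right-linear; the derivation is determined token-by-token.

Unambiguous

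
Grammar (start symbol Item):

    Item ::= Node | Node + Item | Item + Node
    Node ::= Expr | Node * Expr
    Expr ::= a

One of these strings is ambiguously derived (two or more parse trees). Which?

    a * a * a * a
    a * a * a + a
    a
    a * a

a * a * a + a

a * a * a * a: 1 tree
a * a * a + a: 2 trees
a: 1 tree
a * a: 1 tree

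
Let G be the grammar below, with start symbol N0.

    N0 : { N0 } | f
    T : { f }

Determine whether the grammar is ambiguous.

Only N0 is reachable from N0; ignoring the rest: L(N0) is { openⁿ atom closeⁿ : n ≥ 0 }. The bracket depth fixes n, and the derivation is forced at every step.

Unambiguous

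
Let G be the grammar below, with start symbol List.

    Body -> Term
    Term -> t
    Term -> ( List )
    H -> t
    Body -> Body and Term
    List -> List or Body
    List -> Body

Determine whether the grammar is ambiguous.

Unambiguous

(H is unreachable from List, so its rules don't affect L(List).) This is a standard precedence ladder (List over Body over Term), with each level left-recursive on its own operator ('or' at List, 'and' at Body). That structure is LR(1), hence unambiguous.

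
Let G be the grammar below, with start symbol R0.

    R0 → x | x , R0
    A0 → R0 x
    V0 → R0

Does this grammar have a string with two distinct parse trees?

Only R0 is reachable from R0; ignoring the rest: Right-recursive list with a separator: after each atom, whether the separator follows determines the rule. One parse per string.

Unambiguous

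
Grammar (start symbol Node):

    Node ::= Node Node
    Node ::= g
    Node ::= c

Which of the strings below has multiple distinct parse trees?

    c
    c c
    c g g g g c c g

c g g g g c c g

c: 1 tree
c c: 1 tree
c g g g g c c g: 429 trees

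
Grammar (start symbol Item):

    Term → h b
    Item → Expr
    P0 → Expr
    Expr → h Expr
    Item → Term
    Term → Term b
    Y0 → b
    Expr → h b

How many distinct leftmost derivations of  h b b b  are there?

1

Parse trees for h b b b:
  [Item [Term [Term [Term h b] b] b]]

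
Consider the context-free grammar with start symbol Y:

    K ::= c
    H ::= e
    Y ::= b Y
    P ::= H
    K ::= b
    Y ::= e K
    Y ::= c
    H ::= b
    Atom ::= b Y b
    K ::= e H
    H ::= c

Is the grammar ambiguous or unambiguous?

Only Y, K, H are reachable from Y; ignoring the rest: Restricted to the reachable nonterminals, every rule has the form A → t or A → t B, and no two rules for the same A share a first terminal. The grammar encodes a DFA — one run per string.

Unambiguous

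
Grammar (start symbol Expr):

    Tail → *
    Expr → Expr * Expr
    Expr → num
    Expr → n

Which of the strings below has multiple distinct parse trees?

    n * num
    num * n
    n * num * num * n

n * num: 1 tree
num * n: 1 tree
n * num * num * n: 5 trees

n * num * num * n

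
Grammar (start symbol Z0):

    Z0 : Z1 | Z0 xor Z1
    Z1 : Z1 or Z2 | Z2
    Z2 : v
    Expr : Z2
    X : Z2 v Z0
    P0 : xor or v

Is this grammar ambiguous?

Only Z0, Z1, Z2 are reachable from Z0; ignoring the rest: The grammar is stratified — Z0 handles 'xor' (left-recursive), Z1 handles 'or', Z2 atoms. Each operator has a fixed associativity and precedence level, so every string has one parse.

Unambiguous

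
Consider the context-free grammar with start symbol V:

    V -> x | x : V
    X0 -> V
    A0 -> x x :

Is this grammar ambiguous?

Unambiguous

(X0, A0 are unreachable from V, so their rules don't affect L(V).) Right-recursive list with a separator: after each atom, whether the separator follows determines the rule. One parse per string.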